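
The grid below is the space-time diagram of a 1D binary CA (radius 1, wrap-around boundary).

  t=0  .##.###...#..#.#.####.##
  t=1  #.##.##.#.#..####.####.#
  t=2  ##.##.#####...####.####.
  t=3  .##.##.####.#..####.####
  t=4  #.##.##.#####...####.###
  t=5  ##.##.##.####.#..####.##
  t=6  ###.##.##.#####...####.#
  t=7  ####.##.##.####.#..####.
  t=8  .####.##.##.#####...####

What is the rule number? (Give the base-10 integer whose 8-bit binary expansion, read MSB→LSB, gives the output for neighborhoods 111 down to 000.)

  [7] ### => #  t=0,i=5
  [6] ##. => #  t=0,i=2
  [5] #.# => #  t=0,i=0
  [4] #.. => .  t=0,i=7
  [3] .## => .  t=0,i=1
  [2] .#. => #  t=0,i=10
  [1] ..# => .  t=0,i=9
  [0] ... => #  t=0,i=8
  bits 11100101 = 229

229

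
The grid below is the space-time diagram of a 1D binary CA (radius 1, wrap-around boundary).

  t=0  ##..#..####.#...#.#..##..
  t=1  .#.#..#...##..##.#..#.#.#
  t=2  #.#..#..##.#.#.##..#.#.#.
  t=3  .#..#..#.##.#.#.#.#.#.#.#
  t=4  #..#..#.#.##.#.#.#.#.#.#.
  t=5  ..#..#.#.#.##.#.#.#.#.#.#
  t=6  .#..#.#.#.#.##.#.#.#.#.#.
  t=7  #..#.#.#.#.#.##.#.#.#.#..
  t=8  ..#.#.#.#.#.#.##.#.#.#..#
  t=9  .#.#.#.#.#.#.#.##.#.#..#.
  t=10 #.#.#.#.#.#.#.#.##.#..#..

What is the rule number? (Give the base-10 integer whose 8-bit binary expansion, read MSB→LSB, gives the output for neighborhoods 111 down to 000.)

  nb ###: next=.  (t=0,i=8, bit7=0)
  nb ##.: next=#  (t=0,i=1, bit6=1)
  nb #.#: next=#  (t=0,i=11, bit5=1)
  nb #..: next=.  (t=0,i=2, bit4=0)
  nb .##: next=.  (t=0,i=0, bit3=0)
  nb .#.: next=.  (t=0,i=4, bit2=0)
  nb ..#: next=#  (t=0,i=3, bit1=1)
  nb ...: next=#  (t=0,i=14, bit0=1)
  bits 01100011 = 99

99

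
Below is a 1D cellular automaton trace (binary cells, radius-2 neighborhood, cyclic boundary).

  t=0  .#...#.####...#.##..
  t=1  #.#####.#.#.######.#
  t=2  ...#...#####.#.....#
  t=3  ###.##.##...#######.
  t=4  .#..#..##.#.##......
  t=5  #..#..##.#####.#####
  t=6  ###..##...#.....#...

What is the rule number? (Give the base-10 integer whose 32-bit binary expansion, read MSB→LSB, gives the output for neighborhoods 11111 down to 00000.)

377478631

  ##### -> .   bit 31 = 0  t=1,i=4
  ####. -> .   bit 30 = 0  t=0,i=9
  ###.# -> .   bit 29 = 0  t=1,i=6
  ###.. -> #   bit 28 = 1  t=0,i=10
  ##.## -> .   bit 27 = 0  t=1,i=1
  ##.#. -> #   bit 26 = 1  t=1,i=7
  ##..# -> #   bit 25 = 1  t=5,i=1
  ##... -> .   bit 24 = 0  t=0,i=11
  #.### -> .   bit 23 = 0  t=0,i=7
  #.##. -> #   bit 22 = 1  t=0,i=16
  #.#.# -> #   bit 21 = 1  t=1,i=8
  #.#.. -> #   bit 20 = 1  t=2,i=13
  #..## -> #   bit 19 = 1  t=4,i=6
  #..#. -> #   bit 18 = 1  t=4,i=3
  #...# -> #   bit 17 = 1  t=0,i=3
  #.... -> #   bit 16 = 1  t=2,i=15
  .#### -> #   bit 15 = 1  t=0,i=8
  .###. -> #   bit 14 = 1  t=3,i=1
  .##.# -> .   bit 13 = 0  t=1,i=0
  .##.. -> #   bit 12 = 1  t=0,i=17
  .#.## -> #   bit 11 = 1  t=0,i=6
  .#.#. -> #   bit 10 = 1  t=1,i=9
  .#..# -> .   bit 9 = 0  t=4,i=2
  .#... -> #   bit 8 = 1  t=0,i=2
  ..### -> #   bit 7 = 1  t=2,i=7
  ..##. -> #   bit 6 = 1  t=4,i=7
  ..#.# -> #   bit 5 = 1  t=0,i=5
  ..#.. -> .   bit 4 = 0  t=0,i=1
  ...## -> .   bit 3 = 0  t=2,i=6
  ...#. -> #   bit 2 = 1  t=0,i=0
  ....# -> #   bit 1 = 1  t=2,i=17
  ..... -> #   bit 0 = 1  t=2,i=16
  bits 00010110011111111101110111100111 = 377478631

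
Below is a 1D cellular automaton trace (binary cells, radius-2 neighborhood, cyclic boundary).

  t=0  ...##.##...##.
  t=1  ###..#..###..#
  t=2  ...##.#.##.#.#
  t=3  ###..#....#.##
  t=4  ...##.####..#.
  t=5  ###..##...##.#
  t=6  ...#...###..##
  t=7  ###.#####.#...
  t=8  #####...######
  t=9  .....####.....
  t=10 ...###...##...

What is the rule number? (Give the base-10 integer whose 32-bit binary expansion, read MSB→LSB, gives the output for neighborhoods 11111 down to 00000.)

  nb #####: next=.  (t=3,i=0, bit31=0)
  nb ####.: next=.  (t=1,i=1, bit30=0)
  nb ###.#: next=#  (t=7,i=2, bit29=1)
  nb ###..: next=.  (t=1,i=2, bit28=0)
  nb ##.##: next=#  (t=0,i=5, bit27=1)
  nb ##.#.: next=#  (t=2,i=5, bit26=1)
  nb ##..#: next=#  (t=1,i=3, bit25=1)
  nb ##...: next=#  (t=0,i=8, bit24=1)
  nb #.###: next=#  (t=3,i=12, bit23=1)
  nb #.##.: next=.  (t=0,i=6, bit22=0)
  nb #.#.#: next=.  (t=2,i=6, bit21=0)
  nb #.#..: next=#  (t=2,i=13, bit20=1)
  nb #..##: next=.  (t=1,i=7, bit19=0)
  nb #..#.: next=#  (t=1,i=4, bit18=1)
  nb #...#: next=#  (t=0,i=9, bit17=1)
  nb #....: next=#  (t=0,i=0, bit16=1)
  nb .####: next=.  (t=1,i=0, bit15=0)
  nb .###.: next=#  (t=1,i=9, bit14=1)
  nb .##.#: next=.  (t=0,i=4, bit13=0)
  nb .##..: next=.  (t=0,i=7, bit12=0)
  nb .#.##: next=.  (t=2,i=7, bit11=0)
  nb .#.#.: next=#  (t=2,i=12, bit10=1)
  nb .#..#: next=#  (t=1,i=6, bit9=1)
  nb .#...: next=#  (t=2,i=0, bit8=1)
  nb ..###: next=#  (t=1,i=8, bit7=1)
  nb ..##.: next=.  (t=0,i=3, bit6=0)
  nb ..#.#: next=.  (t=3,i=10, bit5=0)
  nb ..#..: next=.  (t=1,i=5, bit4=0)
  nb ...##: next=#  (t=0,i=2, bit3=1)
  nb ...#.: next=#  (t=3,i=9, bit2=1)
  nb ....#: next=#  (t=0,i=1, bit1=1)
  nb .....: next=.  (t=9,i=0, bit0=0)
  bits 00101111100101110100011110001110 = 798443406

798443406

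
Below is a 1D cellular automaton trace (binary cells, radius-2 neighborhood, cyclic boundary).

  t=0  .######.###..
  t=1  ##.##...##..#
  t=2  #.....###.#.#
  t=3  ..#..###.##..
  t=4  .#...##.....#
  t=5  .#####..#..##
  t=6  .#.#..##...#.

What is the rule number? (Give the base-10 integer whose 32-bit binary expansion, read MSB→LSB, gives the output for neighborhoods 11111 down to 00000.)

  #####|#  b31=1 t=0,i=3
  ####.|.  b30=0 t=0,i=5
  ###.#|.  b29=0 t=0,i=6
  ###..|.  b28=0 t=0,i=10
  ##.##|.  b27=0 t=0,i=7
  ##.#.|#  b26=1 t=2,i=9
  ##..#|#  b25=1 t=1,i=10
  ##...|.  b24=0 t=0,i=11
  #.###|#  b23=1 t=0,i=8
  #.##.|.  b22=0 t=1,i=3
  #.#.#|#  b21=1 t=2,i=10
  #.#..|#  b20=1 t=4,i=1
  #..##|.  b19=0 t=1,i=11
  #..#.|#  b18=1 t=5,i=7
  #...#|#  b17=1 t=0,i=12
  #....|#  b16=1 t=2,i=2
  .####|.  b15=0 t=0,i=2
  .###.|#  b14=1 t=0,i=9
  .##.#|.  b13=0 t=5,i=12
  .##..|.  b12=0 t=1,i=4
  .#.##|.  b11=0 t=2,i=11
  .#.#.|.  b10=0 t=4,i=0
  .#..#|.  b9=0 t=3,i=3
  .#...|#  b8=1 t=4,i=2
  ..###|#  b7=1 t=0,i=1
  ..##.|#  b6=1 t=1,i=8
  ..#.#|#  b5=1 t=4,i=12
  ..#..|.  b4=0 t=3,i=2
  ...##|#  b3=1 t=0,i=0
  ...#.|#  b2=1 t=3,i=1
  ....#|.  b1=0 t=2,i=4
  .....|.  b0=0 t=2,i=3
  bits 10000110101101110100000111101100 = 2260156908

2260156908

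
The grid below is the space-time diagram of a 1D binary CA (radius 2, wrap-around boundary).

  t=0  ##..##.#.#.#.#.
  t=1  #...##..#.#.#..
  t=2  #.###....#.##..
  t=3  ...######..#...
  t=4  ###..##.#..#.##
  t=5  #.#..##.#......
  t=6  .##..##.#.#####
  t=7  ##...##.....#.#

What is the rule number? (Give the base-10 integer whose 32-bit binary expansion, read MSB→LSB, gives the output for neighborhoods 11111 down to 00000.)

3109250143

  #####|#  b31=1 t=3,i=5
  ####.|.  b30=0 t=3,i=7
  ###.#|#  b29=1 t=6,i=14
  ###..|#  b28=1 t=2,i=4
  ##.##|#  b27=1 t=6,i=0
  ##.#.|.  b26=0 t=0,i=6
  ##..#|.  b25=0 t=0,i=2
  ##...|#  b24=1 t=2,i=5
  #.###|.  b23=0 t=2,i=2
  #.##.|#  b22=1 t=0,i=0
  #.#.#|.  b21=0 t=0,i=7
  #.#..|#  b20=1 t=1,i=12
  #..##|.  b19=0 t=0,i=3
  #..#.|.  b18=0 t=1,i=7
  #...#|#  b17=1 t=1,i=2
  #....|#  b16=1 t=2,i=6
  .####|.  b15=0 t=3,i=4
  .###.|#  b14=1 t=2,i=3
  .##.#|#  b13=1 t=0,i=5
  .##..|.  b12=0 t=0,i=1
  .#.##|.  b11=0 t=0,i=14
  .#.#.|#  b10=1 t=0,i=8
  .#..#|.  b9=0 t=1,i=13
  .#...|.  b8=0 t=1,i=1
  ..###|.  b7=0 t=3,i=3
  ..##.|#  b6=1 t=0,i=4
  ..#.#|.  b5=0 t=1,i=8
  ..#..|#  b4=1 t=1,i=0
  ...##|#  b3=1 t=1,i=3
  ...#.|#  b2=1 t=2,i=8
  ....#|#  b1=1 t=2,i=7
  .....|#  b0=1 t=3,i=0
  bits 10111001010100110110010001011111 = 3109250143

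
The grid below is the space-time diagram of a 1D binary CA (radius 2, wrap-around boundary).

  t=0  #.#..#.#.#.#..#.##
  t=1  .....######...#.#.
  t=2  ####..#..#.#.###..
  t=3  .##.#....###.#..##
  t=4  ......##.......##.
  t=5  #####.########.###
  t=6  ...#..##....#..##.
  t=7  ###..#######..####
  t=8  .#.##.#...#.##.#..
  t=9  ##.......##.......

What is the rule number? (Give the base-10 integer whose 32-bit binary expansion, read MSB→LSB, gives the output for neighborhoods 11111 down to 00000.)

  [31] ##### => .  t=1,i=7
  [30] ####. => #  t=1,i=9
  [29] ###.# => .  t=0,i=0
  [28] ###.. => .  t=1,i=10
  [27] ##.## => .  t=3,i=0
  [26] ##.#. => .  t=0,i=1
  [25] ##..# => #  t=2,i=4
  [24] ##... => #  t=1,i=11
  [23] #.### => #  t=0,i=16
  [22] #.##. => .  t=3,i=1
  [21] #.#.# => #  t=0,i=7
  [20] #.#.. => .  t=0,i=2
  [19] #..## => #  t=2,i=17
  [18] #..#. => .  t=0,i=4
  [17] #...# => .  t=1,i=12
  [16] #.... => #  t=1,i=0
  [15] .#### => #  t=1,i=6
  [14] .###. => .  t=0,i=17
  [13] .##.# => .  t=3,i=2
  [12] .##.. => #  t=4,i=7
  [11] .#.## => .  t=0,i=15
  [10] .#.#. => #  t=0,i=6
  [9] .#..# => .  t=0,i=3
  [8] .#... => .  t=1,i=17
  [7] ..### => .  t=1,i=5
  [6] ..##. => #  t=3,i=16
  [5] ..#.# => #  t=0,i=5
  [4] ..#.. => .  t=2,i=6
  [3] ...## => .  t=1,i=4
  [2] ...#. => #  t=1,i=13
  [1] ....# => #  t=1,i=3
  [0] ..... => #  t=1,i=1
  bits 01000011101010011001010001100111 = 1135187047

1135187047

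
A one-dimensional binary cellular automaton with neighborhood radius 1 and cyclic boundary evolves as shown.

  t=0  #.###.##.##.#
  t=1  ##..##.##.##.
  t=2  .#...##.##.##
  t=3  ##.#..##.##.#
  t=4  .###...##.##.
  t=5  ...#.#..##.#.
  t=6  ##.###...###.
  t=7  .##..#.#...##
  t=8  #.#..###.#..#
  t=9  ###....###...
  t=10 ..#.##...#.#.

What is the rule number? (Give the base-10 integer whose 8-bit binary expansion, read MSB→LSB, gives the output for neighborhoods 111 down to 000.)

101

  nb ###: next=.  (t=0,i=3, bit7=0)
  nb ##.: next=#  (t=0,i=0, bit6=1)
  nb #.#: next=#  (t=0,i=1, bit5=1)
  nb #..: next=.  (t=1,i=2, bit4=0)
  nb .##: next=.  (t=0,i=2, bit3=0)
  nb .#.: next=#  (t=2,i=1, bit2=1)
  nb ..#: next=.  (t=1,i=3, bit1=0)
  nb ...: next=#  (t=2,i=3, bit0=1)
  bits 01100101 = 101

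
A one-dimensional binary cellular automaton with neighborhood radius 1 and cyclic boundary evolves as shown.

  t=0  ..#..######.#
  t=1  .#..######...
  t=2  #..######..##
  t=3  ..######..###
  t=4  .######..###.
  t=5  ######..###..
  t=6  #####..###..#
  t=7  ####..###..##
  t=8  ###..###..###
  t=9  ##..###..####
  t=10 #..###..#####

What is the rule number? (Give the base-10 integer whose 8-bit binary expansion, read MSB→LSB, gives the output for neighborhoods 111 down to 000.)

  ###|#  b7=1 t=0,i=6
  ##.|.  b6=0 t=0,i=10
  #.#|.  b5=0 t=0,i=11
  #..|.  b4=0 t=0,i=0
  .##|#  b3=1 t=0,i=5
  .#.|.  b2=0 t=0,i=2
  ..#|#  b1=1 t=0,i=1
  ...|#  b0=1 t=1,i=11
  bits 10001011 = 139

139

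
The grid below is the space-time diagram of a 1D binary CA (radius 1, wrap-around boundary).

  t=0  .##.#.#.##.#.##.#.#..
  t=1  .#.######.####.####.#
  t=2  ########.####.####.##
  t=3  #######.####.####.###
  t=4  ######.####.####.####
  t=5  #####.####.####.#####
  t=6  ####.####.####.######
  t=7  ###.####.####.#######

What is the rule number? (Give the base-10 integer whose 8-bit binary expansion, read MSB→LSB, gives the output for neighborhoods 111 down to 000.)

  ### -> #   bit 7 = 1  t=1,i=4
  ##. -> .   bit 6 = 0  t=0,i=2
  #.# -> #   bit 5 = 1  t=0,i=3
  #.. -> .   bit 4 = 0  t=0,i=19
  .## -> #   bit 3 = 1  t=0,i=1
  .#. -> #   bit 2 = 1  t=0,i=4
  ..# -> .   bit 1 = 0  t=0,i=0
  ... -> #   bit 0 = 1  t=0,i=20
  bits 10101101 = 173

173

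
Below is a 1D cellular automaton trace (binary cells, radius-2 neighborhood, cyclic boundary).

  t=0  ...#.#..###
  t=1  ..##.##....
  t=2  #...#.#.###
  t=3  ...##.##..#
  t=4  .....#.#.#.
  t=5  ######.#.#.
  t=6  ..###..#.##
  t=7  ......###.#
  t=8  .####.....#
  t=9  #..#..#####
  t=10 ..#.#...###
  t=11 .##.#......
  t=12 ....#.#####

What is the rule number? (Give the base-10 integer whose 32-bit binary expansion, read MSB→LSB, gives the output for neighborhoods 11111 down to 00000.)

3358923303

  [31] ##### => #  t=5,i=2
  [30] ####. => #  t=2,i=10
  [29] ###.# => .  t=5,i=5
  [28] ###.. => .  t=0,i=10
  [27] ##.## => #  t=1,i=4
  [26] ##.#. => .  t=5,i=6
  [25] ##..# => .  t=3,i=8
  [24] ##... => .  t=0,i=0
  [23] #.### => .  t=2,i=8
  [22] #.##. => .  t=1,i=5
  [21] #.#.# => #  t=2,i=6
  [20] #.#.. => #  t=0,i=5
  [19] #..## => .  t=0,i=7
  [18] #..#. => #  t=3,i=9
  [17] #...# => .  t=0,i=1
  [16] #.... => #  t=1,i=8
  [15] .#### => .  t=2,i=9
  [14] .###. => .  t=0,i=9
  [13] .##.# => .  t=1,i=3
  [12] .##.. => #  t=1,i=6
  [11] .#.## => #  t=2,i=7
  [10] .#.#. => .  t=0,i=4
  [9] .#..# => #  t=0,i=6
  [8] .#... => .  t=3,i=0
  [7] ..### => .  t=0,i=8
  [6] ..##. => .  t=1,i=2
  [5] ..#.# => #  t=0,i=3
  [4] ..#.. => .  t=3,i=10
  [3] ...## => .  t=1,i=1
  [2] ...#. => #  t=0,i=2
  [1] ....# => #  t=1,i=0
  [0] ..... => #  t=1,i=9
  bits 11001000001101010001101000100111 = 3358923303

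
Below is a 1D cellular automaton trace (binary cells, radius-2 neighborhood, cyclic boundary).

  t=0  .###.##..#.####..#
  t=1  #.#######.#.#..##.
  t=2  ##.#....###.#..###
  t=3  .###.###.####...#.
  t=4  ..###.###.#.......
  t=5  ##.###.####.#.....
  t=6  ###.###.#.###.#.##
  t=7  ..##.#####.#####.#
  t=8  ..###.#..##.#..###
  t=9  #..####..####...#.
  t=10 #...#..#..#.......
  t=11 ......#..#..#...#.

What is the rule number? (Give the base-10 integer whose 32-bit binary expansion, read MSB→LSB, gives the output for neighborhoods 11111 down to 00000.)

779483210

  nb #####: next=.  (t=1,i=4, bit31=0)
  nb ####.: next=.  (t=0,i=13, bit30=0)
  nb ###.#: next=#  (t=0,i=3, bit29=1)
  nb ###..: next=.  (t=0,i=14, bit28=0)
  nb ##.##: next=#  (t=0,i=4, bit27=1)
  nb ##.#.: next=#  (t=1,i=9, bit26=1)
  nb ##..#: next=#  (t=0,i=7, bit25=1)
  nb ##...: next=.  (t=3,i=13, bit24=0)
  nb #.###: next=.  (t=0,i=1, bit23=0)
  nb #.##.: next=#  (t=0,i=5, bit22=1)
  nb #.#.#: next=#  (t=1,i=0, bit21=1)
  nb #.#..: next=#  (t=1,i=12, bit20=1)
  nb #..##: next=.  (t=1,i=14, bit19=0)
  nb #..#.: next=#  (t=0,i=8, bit18=1)
  nb #...#: next=.  (t=3,i=14, bit17=0)
  nb #....: next=#  (t=2,i=5, bit16=1)
  nb .####: next=#  (t=0,i=12, bit15=1)
  nb .###.: next=#  (t=0,i=2, bit14=1)
  nb .##.#: next=#  (t=1,i=16, bit13=1)
  nb .##..: next=#  (t=0,i=6, bit12=1)
  nb .#.##: next=#  (t=0,i=0, bit11=1)
  nb .#.#.: next=.  (t=1,i=11, bit10=0)
  nb .#..#: next=.  (t=1,i=13, bit9=0)
  nb .#...: next=.  (t=2,i=4, bit8=0)
  nb ..###: next=.  (t=2,i=8, bit7=0)
  nb ..##.: next=#  (t=1,i=15, bit6=1)
  nb ..#.#: next=.  (t=0,i=9, bit5=0)
  nb ..#..: next=.  (t=3,i=16, bit4=0)
  nb ...##: next=#  (t=2,i=7, bit3=1)
  nb ...#.: next=.  (t=3,i=15, bit2=0)
  nb ....#: next=#  (t=2,i=6, bit1=1)
  nb .....: next=.  (t=4,i=13, bit0=0)
  bits 00101110011101011111100001001010 = 779483210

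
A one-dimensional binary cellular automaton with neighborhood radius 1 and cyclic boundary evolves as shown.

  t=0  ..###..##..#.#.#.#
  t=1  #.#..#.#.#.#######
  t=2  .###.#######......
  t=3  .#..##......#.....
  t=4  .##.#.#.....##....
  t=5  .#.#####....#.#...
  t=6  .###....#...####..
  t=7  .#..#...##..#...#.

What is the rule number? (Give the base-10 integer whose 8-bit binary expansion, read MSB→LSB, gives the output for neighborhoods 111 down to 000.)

60

  ###|.  b7=0 t=0,i=3
  ##.|.  b6=0 t=0,i=4
  #.#|#  b5=1 t=0,i=12
  #..|#  b4=1 t=0,i=0
  .##|#  b3=1 t=0,i=2
  .#.|#  b2=1 t=0,i=11
  ..#|.  b1=0 t=0,i=1
  ...|.  b0=0 t=2,i=13
  bits 00111100 = 60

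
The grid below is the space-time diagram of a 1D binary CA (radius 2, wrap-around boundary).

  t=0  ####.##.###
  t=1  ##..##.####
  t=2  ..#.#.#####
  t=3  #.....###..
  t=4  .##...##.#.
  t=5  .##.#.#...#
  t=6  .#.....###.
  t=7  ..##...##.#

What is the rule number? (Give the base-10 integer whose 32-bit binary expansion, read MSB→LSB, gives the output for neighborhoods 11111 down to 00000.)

2328089540

  nb #####: next=#  (t=0,i=0, bit31=1)
  nb ####.: next=.  (t=0,i=2, bit30=0)
  nb ###.#: next=.  (t=0,i=3, bit29=0)
  nb ###..: next=.  (t=1,i=1, bit28=0)
  nb ##.##: next=#  (t=0,i=4, bit27=1)
  nb ##.#.: next=.  (t=4,i=8, bit26=0)
  nb ##..#: next=#  (t=1,i=2, bit25=1)
  nb ##...: next=.  (t=4,i=3, bit24=0)
  nb #.###: next=#  (t=0,i=8, bit23=1)
  nb #.##.: next=#  (t=0,i=5, bit22=1)
  nb #.#.#: next=.  (t=2,i=4, bit21=0)
  nb #.#..: next=.  (t=4,i=9, bit20=0)
  nb #..##: next=.  (t=1,i=3, bit19=0)
  nb #..#.: next=.  (t=2,i=1, bit18=0)
  nb #...#: next=#  (t=4,i=4, bit17=1)
  nb #....: next=#  (t=3,i=2, bit16=1)
  nb .####: next=#  (t=0,i=9, bit15=1)
  nb .###.: next=#  (t=3,i=7, bit14=1)
  nb .##.#: next=.  (t=0,i=6, bit13=0)
  nb .##..: next=#  (t=4,i=2, bit12=1)
  nb .#.##: next=.  (t=2,i=5, bit11=0)
  nb .#.#.: next=.  (t=2,i=3, bit10=0)
  nb .#..#: next=#  (t=4,i=10, bit9=1)
  nb .#...: next=#  (t=3,i=1, bit8=1)
  nb ..###: next=#  (t=3,i=6, bit7=1)
  nb ..##.: next=#  (t=1,i=4, bit6=1)
  nb ..#.#: next=.  (t=2,i=2, bit5=0)
  nb ..#..: next=.  (t=3,i=0, bit4=0)
  nb ...##: next=.  (t=3,i=5, bit3=0)
  nb ...#.: next=#  (t=5,i=9, bit2=1)
  nb ....#: next=.  (t=3,i=4, bit1=0)
  nb .....: next=.  (t=3,i=3, bit0=0)
  bits 10001010110000111101001111000100 = 2328089540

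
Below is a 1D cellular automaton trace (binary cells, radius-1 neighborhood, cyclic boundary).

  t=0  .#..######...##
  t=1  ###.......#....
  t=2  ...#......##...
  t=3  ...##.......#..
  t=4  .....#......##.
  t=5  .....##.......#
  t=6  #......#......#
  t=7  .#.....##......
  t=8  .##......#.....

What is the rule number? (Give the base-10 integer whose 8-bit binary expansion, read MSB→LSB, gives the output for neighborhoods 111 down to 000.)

52

  [7] ### => .  t=0,i=5
  [6] ##. => .  t=0,i=9
  [5] #.# => #  t=0,i=0
  [4] #.. => #  t=0,i=2
  [3] .## => .  t=0,i=4
  [2] .#. => #  t=0,i=1
  [1] ..# => .  t=0,i=3
  [0] ... => .  t=0,i=11
  bits 00110100 = 52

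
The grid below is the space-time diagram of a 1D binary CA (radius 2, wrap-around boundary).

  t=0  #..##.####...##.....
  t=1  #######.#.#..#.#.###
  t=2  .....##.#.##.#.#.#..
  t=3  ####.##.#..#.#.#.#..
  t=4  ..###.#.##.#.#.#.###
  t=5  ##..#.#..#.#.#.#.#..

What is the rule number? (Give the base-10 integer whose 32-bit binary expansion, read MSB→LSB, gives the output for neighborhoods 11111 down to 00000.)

  ##### -> .   bit 31 = 0  t=1,i=0
  ####. -> #   bit 30 = 1  t=0,i=8
  ###.# -> #   bit 29 = 1  t=1,i=6
  ###.. -> .   bit 28 = 0  t=0,i=9
  ##.## -> #   bit 27 = 1  t=0,i=5
  ##.#. -> .   bit 26 = 0  t=1,i=7
  ##..# -> #   bit 25 = 1  t=4,i=0
  ##... -> #   bit 24 = 1  t=0,i=10
  #.### -> #   bit 23 = 1  t=0,i=6
  #.##. -> .   bit 22 = 0  t=2,i=10
  #.#.# -> #   bit 21 = 1  t=1,i=8
  #.#.. -> #   bit 20 = 1  t=1,i=10
  #..## -> #   bit 19 = 1  t=0,i=2
  #..#. -> .   bit 18 = 0  t=1,i=12
  #...# -> .   bit 17 = 0  t=0,i=11
  #.... -> .   bit 16 = 0  t=0,i=16
  .#### -> .   bit 15 = 0  t=0,i=7
  .###. -> .   bit 14 = 0  t=4,i=3
  .##.# -> #   bit 13 = 1  t=0,i=4
  .##.. -> .   bit 12 = 0  t=0,i=14
  .#.## -> .   bit 11 = 0  t=1,i=16
  .#.#. -> .   bit 10 = 0  t=1,i=9
  .#..# -> #   bit 9 = 1  t=0,i=1
  .#... -> .   bit 8 = 0  t=2,i=18
  ..### -> .   bit 7 = 0  t=3,i=0
  ..##. -> #   bit 6 = 1  t=0,i=3
  ..#.# -> #   bit 5 = 1  t=1,i=13
  ..#.. -> #   bit 4 = 1  t=0,i=0
  ...## -> .   bit 3 = 0  t=0,i=12
  ...#. -> #   bit 2 = 1  t=0,i=19
  ....# -> #   bit 1 = 1  t=0,i=18
  ..... -> #   bit 0 = 1  t=0,i=17
  bits 01101011101110000010001001110111 = 1807229559

1807229559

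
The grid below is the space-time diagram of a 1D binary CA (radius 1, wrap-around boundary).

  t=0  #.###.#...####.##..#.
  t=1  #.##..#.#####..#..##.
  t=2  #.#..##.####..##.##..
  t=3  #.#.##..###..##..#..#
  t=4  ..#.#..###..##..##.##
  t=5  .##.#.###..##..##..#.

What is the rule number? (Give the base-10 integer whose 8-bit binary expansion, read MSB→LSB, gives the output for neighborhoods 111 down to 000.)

  ### -> #   bit 7 = 1  t=0,i=3
  ##. -> .   bit 6 = 0  t=0,i=4
  #.# -> .   bit 5 = 0  t=0,i=1
  #.. -> .   bit 4 = 0  t=0,i=7
  .## -> #   bit 3 = 1  t=0,i=2
  .#. -> #   bit 2 = 1  t=0,i=0
  ..# -> #   bit 1 = 1  t=0,i=9
  ... -> #   bit 0 = 1  t=0,i=8
  bits 10001111 = 143

143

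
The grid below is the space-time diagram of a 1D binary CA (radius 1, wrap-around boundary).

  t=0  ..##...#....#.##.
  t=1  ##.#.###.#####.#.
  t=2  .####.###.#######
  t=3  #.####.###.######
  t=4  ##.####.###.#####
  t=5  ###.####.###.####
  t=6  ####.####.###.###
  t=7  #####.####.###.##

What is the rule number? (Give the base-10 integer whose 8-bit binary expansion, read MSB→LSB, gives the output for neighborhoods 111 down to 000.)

231

  ###|#  b7=1 t=1,i=6
  ##.|#  b6=1 t=0,i=3
  #.#|#  b5=1 t=0,i=13
  #..|.  b4=0 t=0,i=4
  .##|.  b3=0 t=0,i=2
  .#.|#  b2=1 t=0,i=7
  ..#|#  b1=1 t=0,i=1
  ...|#  b0=1 t=0,i=0
  bits 11100111 = 231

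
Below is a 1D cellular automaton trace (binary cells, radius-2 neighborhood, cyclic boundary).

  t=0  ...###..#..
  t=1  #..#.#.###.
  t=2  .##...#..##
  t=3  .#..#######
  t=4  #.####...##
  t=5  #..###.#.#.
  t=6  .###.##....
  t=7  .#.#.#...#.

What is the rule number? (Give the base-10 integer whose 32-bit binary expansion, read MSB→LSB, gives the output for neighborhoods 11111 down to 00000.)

1951312853

  nb #####: next=.  (t=3,i=6, bit31=0)
  nb ####.: next=#  (t=3,i=9, bit30=1)
  nb ###.#: next=#  (t=1,i=9, bit29=1)
  nb ###..: next=#  (t=0,i=5, bit28=1)
  nb ##.##: next=.  (t=2,i=0, bit27=0)
  nb ##.#.: next=#  (t=1,i=10, bit26=1)
  nb ##..#: next=.  (t=0,i=6, bit25=0)
  nb ##...: next=.  (t=2,i=3, bit24=0)
  nb #.###: next=.  (t=1,i=7, bit23=0)
  nb #.##.: next=#  (t=2,i=1, bit22=1)
  nb #.#.#: next=.  (t=1,i=5, bit21=0)
  nb #.#..: next=.  (t=1,i=0, bit20=0)
  nb #..##: next=#  (t=2,i=8, bit19=1)
  nb #..#.: next=#  (t=0,i=7, bit18=1)
  nb #...#: next=#  (t=2,i=4, bit17=1)
  nb #....: next=.  (t=0,i=10, bit16=0)
  nb .####: next=#  (t=3,i=5, bit15=1)
  nb .###.: next=.  (t=0,i=4, bit14=0)
  nb .##.#: next=#  (t=2,i=10, bit13=1)
  nb .##..: next=.  (t=2,i=2, bit12=0)
  nb .#.##: next=#  (t=1,i=6, bit11=1)
  nb .#.#.: next=.  (t=1,i=4, bit10=0)
  nb .#..#: next=#  (t=1,i=1, bit9=1)
  nb .#...: next=#  (t=0,i=9, bit8=1)
  nb ..###: next=#  (t=0,i=3, bit7=1)
  nb ..##.: next=#  (t=2,i=9, bit6=1)
  nb ..#.#: next=.  (t=1,i=3, bit5=0)
  nb ..#..: next=#  (t=0,i=8, bit4=1)
  nb ...##: next=.  (t=0,i=2, bit3=0)
  nb ...#.: next=#  (t=2,i=5, bit2=1)
  nb ....#: next=.  (t=0,i=1, bit1=0)
  nb .....: next=#  (t=0,i=0, bit0=1)
  bits 01110100010011101010101111010101 = 1951312853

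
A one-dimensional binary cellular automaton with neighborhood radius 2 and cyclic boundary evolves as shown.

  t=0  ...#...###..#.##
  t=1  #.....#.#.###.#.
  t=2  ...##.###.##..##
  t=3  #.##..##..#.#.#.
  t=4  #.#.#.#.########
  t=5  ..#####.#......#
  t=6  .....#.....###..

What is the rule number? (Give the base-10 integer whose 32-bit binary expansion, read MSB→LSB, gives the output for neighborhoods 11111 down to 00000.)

  ##### -> .   bit 31 = 0  t=4,i=10
  ####. -> #   bit 30 = 1  t=4,i=15
  ###.# -> .   bit 29 = 0  t=1,i=12
  ###.. -> .   bit 28 = 0  t=0,i=9
  ##.## -> .   bit 27 = 0  t=2,i=5
  ##.#. -> .   bit 26 = 0  t=1,i=13
  ##..# -> #   bit 25 = 1  t=0,i=10
  ##... -> #   bit 24 = 1  t=0,i=0
  #.### -> #   bit 23 = 1  t=1,i=10
  #.##. -> #   bit 22 = 1  t=0,i=14
  #.#.# -> #   bit 21 = 1  t=1,i=8
  #.#.. -> .   bit 20 = 0  t=1,i=0
  #..## -> .   bit 19 = 0  t=2,i=13
  #..#. -> #   bit 18 = 1  t=0,i=11
  #...# -> .   bit 17 = 0  t=0,i=1
  #.... -> .   bit 16 = 0  t=1,i=2
  .#### -> .   bit 15 = 0  t=4,i=9
  .###. -> #   bit 14 = 1  t=0,i=8
  .##.# -> .   bit 13 = 0  t=2,i=4
  .##.. -> .   bit 12 = 0  t=0,i=15
  .#.## -> .   bit 11 = 0  t=0,i=13
  .#.#. -> #   bit 10 = 1  t=1,i=7
  .#..# -> .   bit 9 = 0  t=5,i=0
  .#... -> .   bit 8 = 0  t=0,i=4
  ..### -> .   bit 7 = 0  t=0,i=7
  ..##. -> #   bit 6 = 1  t=2,i=3
  ..#.# -> #   bit 5 = 1  t=0,i=12
  ..#.. -> .   bit 4 = 0  t=0,i=3
  ...## -> #   bit 3 = 1  t=0,i=6
  ...#. -> .   bit 2 = 0  t=0,i=2
  ....# -> #   bit 1 = 1  t=1,i=4
  ..... -> #   bit 0 = 1  t=1,i=3
  bits 01000011111001000100010001101011 = 1139033195

1139033195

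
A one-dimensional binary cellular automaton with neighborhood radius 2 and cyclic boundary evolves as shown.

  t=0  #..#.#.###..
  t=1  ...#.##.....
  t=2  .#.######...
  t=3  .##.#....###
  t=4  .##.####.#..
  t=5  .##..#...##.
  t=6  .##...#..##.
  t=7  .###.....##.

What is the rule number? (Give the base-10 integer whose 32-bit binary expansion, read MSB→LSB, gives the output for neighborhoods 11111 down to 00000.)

  #####|.  b31=0 t=2,i=5
  ####.|.  b30=0 t=2,i=7
  ###.#|.  b29=0 t=3,i=11
  ###..|.  b28=0 t=0,i=9
  ##.##|.  b27=0 t=3,i=0
  ##.#.|.  b26=0 t=3,i=3
  ##..#|.  b25=0 t=0,i=10
  ##...|#  b24=1 t=1,i=7
  #.###|.  b23=0 t=0,i=7
  #.##.|#  b22=1 t=1,i=5
  #.#.#|#  b21=1 t=0,i=5
  #.#..|#  b20=1 t=3,i=4
  #..##|.  b19=0 t=5,i=0
  #..#.|.  b18=0 t=0,i=2
  #...#|.  b17=0 t=4,i=11
  #....|#  b16=1 t=1,i=8
  .####|#  b15=1 t=2,i=4
  .###.|.  b14=0 t=0,i=8
  .##.#|#  b13=1 t=3,i=2
  .##..|#  b12=1 t=1,i=6
  .#.##|#  b11=1 t=0,i=6
  .#.#.|.  b10=0 t=0,i=4
  .#..#|.  b9=0 t=0,i=1
  .#...|#  b8=1 t=3,i=5
  ..###|#  b7=1 t=3,i=9
  ..##.|#  b6=1 t=4,i=1
  ..#.#|#  b5=1 t=0,i=3
  ..#..|.  b4=0 t=0,i=0
  ...##|.  b3=0 t=3,i=8
  ...#.|.  b2=0 t=1,i=2
  ....#|#  b1=1 t=1,i=1
  .....|.  b0=0 t=1,i=0
  bits 00000001011100011011100111100010 = 24230370

24230370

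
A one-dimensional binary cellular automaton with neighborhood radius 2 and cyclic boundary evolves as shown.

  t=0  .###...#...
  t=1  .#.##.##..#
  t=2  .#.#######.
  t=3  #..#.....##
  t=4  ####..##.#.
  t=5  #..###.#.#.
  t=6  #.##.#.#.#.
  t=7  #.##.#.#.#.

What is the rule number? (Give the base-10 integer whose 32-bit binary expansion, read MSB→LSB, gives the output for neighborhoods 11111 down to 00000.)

1006383255

  nb #####: next=.  (t=2,i=5, bit31=0)
  nb ####.: next=.  (t=2,i=8, bit30=0)
  nb ###.#: next=#  (t=5,i=5, bit29=1)
  nb ###..: next=#  (t=0,i=3, bit28=1)
  nb ##.##: next=#  (t=1,i=5, bit27=1)
  nb ##.#.: next=.  (t=4,i=8, bit26=0)
  nb ##..#: next=#  (t=1,i=8, bit25=1)
  nb ##...: next=#  (t=0,i=4, bit24=1)
  nb #.###: next=#  (t=2,i=3, bit23=1)
  nb #.##.: next=#  (t=1,i=3, bit22=1)
  nb #.#.#: next=#  (t=1,i=1, bit21=1)
  nb #.#..: next=#  (t=5,i=0, bit20=1)
  nb #..##: next=#  (t=4,i=5, bit19=1)
  nb #..#.: next=#  (t=1,i=9, bit18=1)
  nb #...#: next=.  (t=0,i=5, bit17=0)
  nb #....: next=.  (t=0,i=9, bit16=0)
  nb .####: next=.  (t=2,i=4, bit15=0)
  nb .###.: next=.  (t=0,i=2, bit14=0)
  nb .##.#: next=#  (t=1,i=4, bit13=1)
  nb .##..: next=#  (t=1,i=7, bit12=1)
  nb .#.##: next=.  (t=1,i=2, bit11=0)
  nb .#.#.: next=.  (t=1,i=0, bit10=0)
  nb .#..#: next=.  (t=5,i=1, bit9=0)
  nb .#...: next=.  (t=0,i=8, bit8=0)
  nb ..###: next=#  (t=0,i=1, bit7=1)
  nb ..##.: next=.  (t=4,i=6, bit6=0)
  nb ..#.#: next=.  (t=1,i=10, bit5=0)
  nb ..#..: next=#  (t=0,i=7, bit4=1)
  nb ...##: next=.  (t=0,i=0, bit3=0)
  nb ...#.: next=#  (t=0,i=6, bit2=1)
  nb ....#: next=#  (t=0,i=10, bit1=1)
  nb .....: next=#  (t=3,i=6, bit0=1)
  bits 00111011111111000011000010010111 = 1006383255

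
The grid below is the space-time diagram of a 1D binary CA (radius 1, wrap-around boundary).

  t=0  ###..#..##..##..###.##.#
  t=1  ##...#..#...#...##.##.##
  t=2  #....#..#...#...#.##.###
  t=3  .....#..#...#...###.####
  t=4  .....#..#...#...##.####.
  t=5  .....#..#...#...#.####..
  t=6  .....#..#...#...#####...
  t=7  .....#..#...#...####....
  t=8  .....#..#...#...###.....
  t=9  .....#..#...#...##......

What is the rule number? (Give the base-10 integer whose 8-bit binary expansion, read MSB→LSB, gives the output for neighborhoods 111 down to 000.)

  [7] ### => #  t=0,i=0
  [6] ##. => .  t=0,i=2
  [5] #.# => #  t=0,i=19
  [4] #.. => .  t=0,i=3
  [3] .## => #  t=0,i=8
  [2] .#. => #  t=0,i=5
  [1] ..# => .  t=0,i=4
  [0] ... => .  t=1,i=3
  bits 10101100 = 172

172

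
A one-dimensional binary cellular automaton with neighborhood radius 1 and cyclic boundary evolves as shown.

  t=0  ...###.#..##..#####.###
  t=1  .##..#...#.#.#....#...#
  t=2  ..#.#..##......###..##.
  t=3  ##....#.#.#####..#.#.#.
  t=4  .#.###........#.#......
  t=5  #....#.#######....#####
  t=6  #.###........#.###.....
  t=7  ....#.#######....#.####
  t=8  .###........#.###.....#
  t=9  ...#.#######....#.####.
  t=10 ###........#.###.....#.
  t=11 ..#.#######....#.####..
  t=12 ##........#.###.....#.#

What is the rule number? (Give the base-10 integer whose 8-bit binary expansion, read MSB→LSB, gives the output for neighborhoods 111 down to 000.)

67

  nb ###: next=.  (t=0,i=4, bit7=0)
  nb ##.: next=#  (t=0,i=5, bit6=1)
  nb #.#: next=.  (t=0,i=6, bit5=0)
  nb #..: next=.  (t=0,i=0, bit4=0)
  nb .##: next=.  (t=0,i=3, bit3=0)
  nb .#.: next=.  (t=0,i=7, bit2=0)
  nb ..#: next=#  (t=0,i=2, bit1=1)
  nb ...: next=#  (t=0,i=1, bit0=1)
  bits 01000011 = 67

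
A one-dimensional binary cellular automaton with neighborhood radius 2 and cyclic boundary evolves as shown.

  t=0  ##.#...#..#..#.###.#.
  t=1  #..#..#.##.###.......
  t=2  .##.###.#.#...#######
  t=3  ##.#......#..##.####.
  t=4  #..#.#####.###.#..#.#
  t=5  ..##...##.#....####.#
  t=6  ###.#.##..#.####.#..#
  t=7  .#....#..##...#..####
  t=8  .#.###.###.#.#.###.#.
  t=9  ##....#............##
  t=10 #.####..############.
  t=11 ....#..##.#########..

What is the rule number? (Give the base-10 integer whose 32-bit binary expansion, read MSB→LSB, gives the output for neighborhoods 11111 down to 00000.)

3378316015

  [31] ##### => #  t=2,i=16
  [30] ####. => #  t=2,i=19
  [29] ###.# => .  t=0,i=17
  [28] ###.. => .  t=1,i=13
  [27] ##.## => #  t=1,i=10
  [26] ##.#. => .  t=0,i=2
  [25] ##..# => .  t=4,i=1
  [24] ##... => #  t=1,i=14
  [23] #.### => .  t=0,i=15
  [22] #.##. => #  t=0,i=0
  [21] #.#.# => .  t=0,i=19
  [20] #.#.. => #  t=0,i=3
  [19] #..## => #  t=3,i=12
  [18] #..#. => #  t=0,i=9
  [17] #...# => .  t=0,i=5
  [16] #.... => #  t=1,i=15
  [15] .#### => .  t=2,i=15
  [14] .###. => .  t=0,i=16
  [13] .##.# => .  t=0,i=1
  [12] .##.. => .  t=4,i=0
  [11] .#.## => .  t=0,i=14
  [10] .#.#. => .  t=2,i=9
  [9] .#..# => #  t=0,i=8
  [8] .#... => .  t=0,i=4
  [7] ..### => #  t=2,i=14
  [6] ..##. => #  t=3,i=13
  [5] ..#.# => #  t=0,i=13
  [4] ..#.. => .  t=0,i=7
  [3] ...## => #  t=2,i=13
  [2] ...#. => #  t=0,i=6
  [1] ....# => #  t=1,i=19
  [0] ..... => #  t=1,i=16
  bits 11001001010111010000001011101111 = 3378316015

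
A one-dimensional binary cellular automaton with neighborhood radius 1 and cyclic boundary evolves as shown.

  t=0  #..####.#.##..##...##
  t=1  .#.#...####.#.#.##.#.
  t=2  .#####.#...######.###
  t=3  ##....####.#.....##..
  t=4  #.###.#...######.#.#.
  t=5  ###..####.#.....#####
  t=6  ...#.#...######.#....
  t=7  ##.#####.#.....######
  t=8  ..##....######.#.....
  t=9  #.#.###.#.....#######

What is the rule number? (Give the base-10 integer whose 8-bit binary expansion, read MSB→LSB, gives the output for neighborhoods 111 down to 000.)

  ###|.  b7=0 t=0,i=4
  ##.|.  b6=0 t=0,i=0
  #.#|#  b5=1 t=0,i=7
  #..|#  b4=1 t=0,i=1
  .##|#  b3=1 t=0,i=3
  .#.|#  b2=1 t=0,i=8
  ..#|.  b1=0 t=0,i=2
  ...|#  b0=1 t=0,i=17
  bits 00111101 = 61

61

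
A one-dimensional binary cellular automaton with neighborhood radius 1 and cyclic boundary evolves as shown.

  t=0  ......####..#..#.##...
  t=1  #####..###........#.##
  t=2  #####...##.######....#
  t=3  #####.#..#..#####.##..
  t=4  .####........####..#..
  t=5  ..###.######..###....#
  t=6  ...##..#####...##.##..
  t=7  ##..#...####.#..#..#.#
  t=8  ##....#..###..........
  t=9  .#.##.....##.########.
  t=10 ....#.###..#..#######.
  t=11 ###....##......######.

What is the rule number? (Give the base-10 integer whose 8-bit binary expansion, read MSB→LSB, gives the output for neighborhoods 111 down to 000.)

193

  [7] ### => #  t=0,i=7
  [6] ##. => #  t=0,i=9
  [5] #.# => .  t=0,i=16
  [4] #.. => .  t=0,i=10
  [3] .## => .  t=0,i=6
  [2] .#. => .  t=0,i=12
  [1] ..# => .  t=0,i=5
  [0] ... => #  t=0,i=0
  bits 11000001 = 193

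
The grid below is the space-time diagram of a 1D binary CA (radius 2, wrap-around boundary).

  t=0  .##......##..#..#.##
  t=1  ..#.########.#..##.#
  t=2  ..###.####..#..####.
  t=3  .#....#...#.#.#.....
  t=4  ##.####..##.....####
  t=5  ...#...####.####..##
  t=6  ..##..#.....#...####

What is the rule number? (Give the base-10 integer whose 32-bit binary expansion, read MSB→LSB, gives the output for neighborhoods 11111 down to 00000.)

  [31] ##### => #  t=1,i=6
  [30] ####. => .  t=1,i=10
  [29] ###.# => .  t=1,i=11
  [28] ###.. => .  t=2,i=9
  [27] ##.## => .  t=0,i=0
  [26] ##.#. => #  t=1,i=12
  [25] ##..# => #  t=0,i=11
  [24] ##... => .  t=0,i=3
  [23] #.### => #  t=1,i=4
  [22] #.##. => .  t=0,i=1
  [21] #.#.# => .  t=3,i=12
  [20] #.#.. => .  t=1,i=13
  [19] #..## => #  t=1,i=15
  [18] #..#. => .  t=0,i=12
  [17] #...# => .  t=2,i=0
  [16] #.... => #  t=0,i=4
  [15] .#### => .  t=1,i=5
  [14] .###. => .  t=2,i=3
  [13] .##.# => #  t=0,i=19
  [12] .##.. => #  t=0,i=2
  [11] .#.## => #  t=0,i=17
  [10] .#.#. => .  t=3,i=11
  [9] .#..# => .  t=0,i=14
  [8] .#... => .  t=3,i=2
  [7] ..### => .  t=2,i=2
  [6] ..##. => #  t=0,i=9
  [5] ..#.# => #  t=0,i=16
  [4] ..#.. => #  t=0,i=13
  [3] ...## => #  t=0,i=8
  [2] ...#. => #  t=3,i=0
  [1] ....# => #  t=0,i=7
  [0] ..... => #  t=0,i=5
  bits 10000110100010010011100001111111 = 2257139839

2257139839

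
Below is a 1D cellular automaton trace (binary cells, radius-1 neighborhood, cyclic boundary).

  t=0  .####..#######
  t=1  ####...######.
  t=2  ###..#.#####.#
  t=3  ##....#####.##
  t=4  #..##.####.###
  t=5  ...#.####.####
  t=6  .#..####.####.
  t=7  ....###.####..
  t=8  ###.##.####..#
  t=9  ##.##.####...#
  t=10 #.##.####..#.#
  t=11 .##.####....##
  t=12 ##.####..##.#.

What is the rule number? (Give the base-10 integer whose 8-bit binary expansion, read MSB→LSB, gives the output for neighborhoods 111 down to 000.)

169

  nb ###: next=#  (t=0,i=2, bit7=1)
  nb ##.: next=.  (t=0,i=4, bit6=0)
  nb #.#: next=#  (t=0,i=0, bit5=1)
  nb #..: next=.  (t=0,i=5, bit4=0)
  nb .##: next=#  (t=0,i=1, bit3=1)
  nb .#.: next=.  (t=2,i=5, bit2=0)
  nb ..#: next=.  (t=0,i=6, bit1=0)
  nb ...: next=#  (t=1,i=5, bit0=1)
  bits 10101001 = 169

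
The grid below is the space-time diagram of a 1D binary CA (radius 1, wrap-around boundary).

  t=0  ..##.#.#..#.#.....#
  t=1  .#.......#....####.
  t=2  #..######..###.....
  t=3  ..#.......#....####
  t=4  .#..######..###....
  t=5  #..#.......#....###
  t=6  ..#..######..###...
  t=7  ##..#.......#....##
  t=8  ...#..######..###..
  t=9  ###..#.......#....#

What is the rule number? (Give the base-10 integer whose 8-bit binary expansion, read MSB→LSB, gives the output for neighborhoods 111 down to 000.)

  ###|.  b7=0 t=1,i=15
  ##.|.  b6=0 t=0,i=3
  #.#|.  b5=0 t=0,i=4
  #..|.  b4=0 t=0,i=0
  .##|.  b3=0 t=0,i=2
  .#.|.  b2=0 t=0,i=5
  ..#|#  b1=1 t=0,i=1
  ...|#  b0=1 t=0,i=14
  bits 00000011 = 3

3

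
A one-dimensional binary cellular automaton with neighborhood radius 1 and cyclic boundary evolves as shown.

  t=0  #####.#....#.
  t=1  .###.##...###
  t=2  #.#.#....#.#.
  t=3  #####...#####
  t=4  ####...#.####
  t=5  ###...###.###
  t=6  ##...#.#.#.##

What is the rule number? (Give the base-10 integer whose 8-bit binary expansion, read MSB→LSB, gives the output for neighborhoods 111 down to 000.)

166

  nb ###: next=#  (t=0,i=1, bit7=1)
  nb ##.: next=.  (t=0,i=4, bit6=0)
  nb #.#: next=#  (t=0,i=5, bit5=1)
  nb #..: next=.  (t=0,i=7, bit4=0)
  nb .##: next=.  (t=0,i=0, bit3=0)
  nb .#.: next=#  (t=0,i=6, bit2=1)
  nb ..#: next=#  (t=0,i=10, bit1=1)
  nb ...: next=.  (t=0,i=8, bit0=0)
  bits 10100110 = 166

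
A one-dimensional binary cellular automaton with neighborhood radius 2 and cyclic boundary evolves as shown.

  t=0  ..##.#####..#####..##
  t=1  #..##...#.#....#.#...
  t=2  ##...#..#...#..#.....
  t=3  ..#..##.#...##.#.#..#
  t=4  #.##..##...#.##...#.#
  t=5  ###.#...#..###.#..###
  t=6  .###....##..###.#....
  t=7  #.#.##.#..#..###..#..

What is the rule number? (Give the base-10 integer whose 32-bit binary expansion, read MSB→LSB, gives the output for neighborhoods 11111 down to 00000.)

1866558008

  ##### -> .   bit 31 = 0  t=0,i=7
  ####. -> #   bit 30 = 1  t=0,i=8
  ###.# -> #   bit 29 = 1  t=5,i=2
  ###.. -> .   bit 28 = 0  t=0,i=9
  ##.## -> #   bit 27 = 1  t=0,i=4
  ##.#. -> #   bit 26 = 1  t=3,i=7
  ##..# -> #   bit 25 = 1  t=0,i=0
  ##... -> #   bit 24 = 1  t=1,i=5
  #.### -> .   bit 23 = 0  t=0,i=5
  #.##. -> #   bit 22 = 1  t=4,i=2
  #.#.# -> .   bit 21 = 0  t=3,i=15
  #.#.. -> .   bit 20 = 0  t=1,i=10
  #..## -> .   bit 19 = 0  t=0,i=1
  #..#. -> .   bit 18 = 0  t=2,i=7
  #...# -> .   bit 17 = 0  t=1,i=6
  #.... -> #   bit 16 = 1  t=1,i=12
  .#### -> .   bit 15 = 0  t=0,i=6
  .###. -> #   bit 14 = 1  t=5,i=12
  .##.# -> #   bit 13 = 1  t=0,i=3
  .##.. -> .   bit 12 = 0  t=0,i=20
  .#.## -> #   bit 11 = 1  t=4,i=12
  .#.#. -> .   bit 10 = 0  t=1,i=9
  .#..# -> #   bit 9 = 1  t=1,i=1
  .#... -> .   bit 8 = 0  t=1,i=11
  ..### -> .   bit 7 = 0  t=0,i=12
  ..##. -> .   bit 6 = 0  t=0,i=2
  ..#.# -> #   bit 5 = 1  t=1,i=8
  ..#.. -> #   bit 4 = 1  t=1,i=0
  ...## -> #   bit 3 = 1  t=2,i=20
  ...#. -> .   bit 2 = 0  t=1,i=7
  ....# -> .   bit 1 = 0  t=1,i=13
  ..... -> .   bit 0 = 0  t=2,i=18
  bits 01101111010000010110101000111000 = 1866558008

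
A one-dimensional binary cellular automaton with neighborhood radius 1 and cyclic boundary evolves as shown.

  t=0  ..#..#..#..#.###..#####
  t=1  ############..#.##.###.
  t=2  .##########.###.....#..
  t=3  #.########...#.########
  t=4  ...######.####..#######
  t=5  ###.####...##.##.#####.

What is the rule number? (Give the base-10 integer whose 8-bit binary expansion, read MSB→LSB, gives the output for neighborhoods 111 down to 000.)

151

  nb ###: next=#  (t=0,i=14, bit7=1)
  nb ##.: next=.  (t=0,i=15, bit6=0)
  nb #.#: next=.  (t=0,i=12, bit5=0)
  nb #..: next=#  (t=0,i=0, bit4=1)
  nb .##: next=.  (t=0,i=13, bit3=0)
  nb .#.: next=#  (t=0,i=2, bit2=1)
  nb ..#: next=#  (t=0,i=1, bit1=1)
  nb ...: next=#  (t=2,i=16, bit0=1)
  bits 10010111 = 151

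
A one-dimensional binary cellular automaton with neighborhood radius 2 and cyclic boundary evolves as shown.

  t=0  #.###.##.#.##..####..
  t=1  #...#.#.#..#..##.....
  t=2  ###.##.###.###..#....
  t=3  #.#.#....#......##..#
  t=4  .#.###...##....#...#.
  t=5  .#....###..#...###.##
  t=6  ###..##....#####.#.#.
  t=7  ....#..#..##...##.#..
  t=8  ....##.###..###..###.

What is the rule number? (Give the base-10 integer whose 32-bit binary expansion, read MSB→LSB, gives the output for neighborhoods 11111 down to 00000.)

  #####|.  b31=0 t=6,i=13
  ####.|.  b30=0 t=0,i=17
  ###.#|#  b29=1 t=0,i=4
  ###..|.  b28=0 t=0,i=18
  ##.##|.  b27=0 t=0,i=5
  ##.#.|#  b26=1 t=0,i=8
  ##..#|.  b25=0 t=0,i=13
  ##...|#  b24=1 t=1,i=16
  #.###|.  b23=0 t=0,i=2
  #.##.|#  b22=1 t=0,i=6
  #.#.#|.  b21=0 t=0,i=9
  #.#..|#  b20=1 t=1,i=8
  #..##|#  b19=1 t=0,i=14
  #..#.|.  b18=0 t=0,i=20
  #...#|#  b17=1 t=1,i=2
  #....|.  b16=0 t=1,i=17
  .####|.  b15=0 t=0,i=16
  .###.|.  b14=0 t=0,i=3
  .##.#|.  b13=0 t=0,i=7
  .##..|.  b12=0 t=0,i=12
  .#.##|.  b11=0 t=0,i=1
  .#.#.|#  b10=1 t=1,i=5
  .#..#|#  b9=1 t=1,i=9
  .#...|#  b8=1 t=1,i=1
  ..###|#  b7=1 t=0,i=15
  ..##.|.  b6=0 t=1,i=14
  ..#.#|#  b5=1 t=0,i=0
  ..#..|#  b4=1 t=1,i=0
  ...##|#  b3=1 t=2,i=20
  ...#.|.  b2=0 t=1,i=3
  ....#|.  b1=0 t=1,i=19
  .....|.  b0=0 t=1,i=18
  bits 00100101010110100000011110111000 = 626657208

626657208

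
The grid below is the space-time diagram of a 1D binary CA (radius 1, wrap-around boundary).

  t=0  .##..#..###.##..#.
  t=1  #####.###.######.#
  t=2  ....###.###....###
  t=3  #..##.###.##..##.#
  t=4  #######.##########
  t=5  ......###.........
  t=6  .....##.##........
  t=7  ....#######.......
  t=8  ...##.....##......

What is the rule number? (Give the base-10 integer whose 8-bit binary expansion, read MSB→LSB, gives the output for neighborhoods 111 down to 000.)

122

  ###|.  b7=0 t=0,i=9
  ##.|#  b6=1 t=0,i=2
  #.#|#  b5=1 t=0,i=11
  #..|#  b4=1 t=0,i=3
  .##|#  b3=1 t=0,i=1
  .#.|.  b2=0 t=0,i=5
  ..#|#  b1=1 t=0,i=0
  ...|.  b0=0 t=2,i=1
  bits 01111010 = 122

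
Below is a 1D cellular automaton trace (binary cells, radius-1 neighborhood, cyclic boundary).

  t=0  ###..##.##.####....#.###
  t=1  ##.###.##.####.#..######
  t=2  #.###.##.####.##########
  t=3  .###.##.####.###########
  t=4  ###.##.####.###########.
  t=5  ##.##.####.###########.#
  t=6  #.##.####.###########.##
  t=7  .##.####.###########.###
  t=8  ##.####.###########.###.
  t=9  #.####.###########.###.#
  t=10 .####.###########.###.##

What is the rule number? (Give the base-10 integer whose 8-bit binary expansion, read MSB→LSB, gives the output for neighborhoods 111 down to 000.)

190

  [7] ### => #  t=0,i=0
  [6] ##. => .  t=0,i=2
  [5] #.# => #  t=0,i=7
  [4] #.. => #  t=0,i=3
  [3] .## => #  t=0,i=5
  [2] .#. => #  t=0,i=19
  [1] ..# => #  t=0,i=4
  [0] ... => .  t=0,i=16
  bits 10111110 = 190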